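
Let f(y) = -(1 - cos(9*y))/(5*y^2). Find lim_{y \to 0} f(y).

-81/10

Substitution gives 0/0.
Use (1 − cos u)/u² → 1/2 with u = 9y: the limit is 9²/(2·(-5)) = -81/10.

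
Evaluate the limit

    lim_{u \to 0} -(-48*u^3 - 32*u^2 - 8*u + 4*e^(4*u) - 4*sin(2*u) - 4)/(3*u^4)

Substitution gives 0/0; apply L'Hôpital's rule 4 times.
After differentiating numerator and denominator 4 times the quotient is (1024*e^(4*u) - 64*sin(2*u))/(-72); at u = 0 this is -128/9.

-128/9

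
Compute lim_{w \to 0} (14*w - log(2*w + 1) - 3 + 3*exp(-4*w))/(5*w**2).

Substitution gives 0/0; apply L'Hôpital's rule 2 times.
After differentiating numerator and denominator 2 times the quotient is (48*e^(-4*w) + 4/(2*w + 1)^2)/(10); at w = 0 this is 26/5.

26/5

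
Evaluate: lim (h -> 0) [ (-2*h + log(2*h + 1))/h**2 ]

Direct substitution gives 0/0.
Apply L'Hôpital: lim (-2 + 2/(2*h + 1))/(2*h), still 0/0.
After 2 applications of L'Hôpital's rule the quotient is (-4/(2*h + 1)^2)/(2); substituting h = 0 gives -2.

-2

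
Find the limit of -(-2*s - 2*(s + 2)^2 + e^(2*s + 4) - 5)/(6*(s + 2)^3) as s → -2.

-2/9

Direct substitution gives 0/0.
Apply L'Hôpital: lim (-4*s + 2*e^(2*s + 4) - 10)/(-18*(s + 2)^2), still 0/0.
Apply L'Hôpital: lim (4*e^(2*s + 4) - 4)/(-36*s - 72), still 0/0.
After 3 applications of L'Hôpital's rule the quotient is (8*e^(2*s + 4))/(-36); substituting s = -2 gives -2/9.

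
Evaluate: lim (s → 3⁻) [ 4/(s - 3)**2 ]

∞

As s → 3⁻, (s - 3) → 0⁻, so (s - 3)^2 → 0⁺ and 4/(s - 3)^2 → ∞.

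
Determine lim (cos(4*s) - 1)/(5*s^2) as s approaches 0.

Direct substitution gives 0/0.
Apply L'Hôpital: lim (-4*sin(4*s))/(10*s), still 0/0.
After 2 applications of L'Hôpital's rule the quotient is (-16*cos(4*s))/(10); substituting s = 0 gives -8/5.

-8/5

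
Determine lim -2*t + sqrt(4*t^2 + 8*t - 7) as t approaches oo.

This has the form ∞ − ∞. Multiply and divide by the conjugate √(4*t^2 + 8*t - 7) + 2t.
That gives (8t - 7) / (√(4*t^2 + 8*t - 7) + 2t).
Divide numerator and denominator by t: the limit is 8/(2·2) = 2.

2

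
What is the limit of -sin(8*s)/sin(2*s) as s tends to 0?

Substitution gives 0/0.
Divide numerator and denominator by s: sin(8s)/s → 8 and sin(2s)/s → 2, so the limit is -1·8/2 = -4.

-4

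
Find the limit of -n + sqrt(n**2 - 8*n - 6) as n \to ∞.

-4

This has the form ∞ − ∞. Multiply and divide by the conjugate √(n^2 - 8*n - 6) + n.
That gives (-8n - 6) / (√(n^2 - 8*n - 6) + n).
Divide numerator and denominator by n: the limit is -8/(2·1) = -4.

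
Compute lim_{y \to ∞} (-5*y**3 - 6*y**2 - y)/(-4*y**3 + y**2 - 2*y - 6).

5/4

Numerator and denominator both have degree 3.
Dividing every term by y^3, all lower-order terms vanish and the limit is the ratio of leading coefficients, -5/(-4) = 5/4.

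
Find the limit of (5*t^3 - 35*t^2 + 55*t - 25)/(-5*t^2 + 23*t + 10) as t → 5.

-80/27

At t = 5 both the top and bottom vanish — a removable singularity. Factoring out (t - 5) from each leaves (5*t^2 - 10*t + 5)/(-5*t - 2), which at t = 5 equals -80/27.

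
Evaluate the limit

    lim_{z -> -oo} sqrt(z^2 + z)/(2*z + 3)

For large |z|, √(z^2 + z) ≈ √1·|z| and the denominator ≈ 2z.
Since z → −∞, |z| = −z, giving −√1/(2) = -1/2.

-1/2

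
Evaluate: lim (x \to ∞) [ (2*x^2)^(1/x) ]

Base → ∞ and exponent → 0: an ∞^0 form.
Take logs: (1/x)·ln(2·x^2) = (ln 2 + 2·ln x)/x → 0.
So the limit is e^0 = 1.

1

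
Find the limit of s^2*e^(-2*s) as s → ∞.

Write as s^2/e^{2s}, an ∞/∞ form.
Exponential growth dominates any polynomial, so repeated L'Hôpital (or the standard result) gives 0.

0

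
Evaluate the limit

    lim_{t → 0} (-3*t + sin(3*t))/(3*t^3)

-3/2

Direct substitution gives 0/0.
Apply L'Hôpital: lim (3*cos(3*t) - 3)/(9*t^2), still 0/0.
Apply L'Hôpital: lim (-9*sin(3*t))/(18*t), still 0/0.
After 3 applications of L'Hôpital's rule the quotient is (-27*cos(3*t))/(18); substituting t = 0 gives -3/2.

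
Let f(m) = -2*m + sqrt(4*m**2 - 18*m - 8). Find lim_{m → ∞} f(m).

This has the form ∞ − ∞. Multiply and divide by the conjugate √(4*m^2 - 18*m - 8) + 2m.
That gives (-18m - 8) / (√(4*m^2 - 18*m - 8) + 2m).
Divide numerator and denominator by m: the limit is -18/(2·2) = -9/2.

-9/2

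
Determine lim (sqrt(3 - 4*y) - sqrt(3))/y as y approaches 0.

-2*√(3)/3

A 0/0 form; rationalise with √(3 - 4y) + √3. This collapses the numerator to -4y, leaving -4/(√(3 - 4y) + √3) → -4/(2√3) = -2*√(3)/3.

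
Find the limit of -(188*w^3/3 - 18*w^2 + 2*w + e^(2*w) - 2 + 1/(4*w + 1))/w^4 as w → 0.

Substitution gives 0/0 (the numerator vanishes to order 4).
Expand each term to order w^4: the coefficient of w^4 in e^(2w) is 2/3 and in 1/(1 + 4w) is 256.
Lower-order terms cancel with the polynomial part, so the numerator is (770/3)·w^4 + o(w^4), and the limit is (770/3)/(-1) = -770/3.

-770/3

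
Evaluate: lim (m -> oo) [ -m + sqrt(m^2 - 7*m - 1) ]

This has the form ∞ − ∞. Multiply and divide by the conjugate √(m^2 - 7*m - 1) + m.
That gives (-7m - 1) / (√(m^2 - 7*m - 1) + m).
Divide numerator and denominator by m: the limit is -7/(2·1) = -7/2.

-7/2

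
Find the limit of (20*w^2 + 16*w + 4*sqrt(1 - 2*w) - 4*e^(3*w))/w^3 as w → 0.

Substitution gives 0/0 (the numerator vanishes to order 3).
Expand each term to order w^3: the coefficient of w^3 in -4·e^(3w) is -18 and in 4·√(1 - 2w) is -2.
Lower-order terms cancel with the polynomial part, so the numerator is (-20)·w^3 + o(w^3), and the limit is (-20)/(1) = -20.

-20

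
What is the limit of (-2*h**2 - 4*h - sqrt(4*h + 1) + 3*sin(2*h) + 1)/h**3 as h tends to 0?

-8

Substitution gives 0/0; apply L'Hôpital's rule 3 times.
After differentiating numerator and denominator 3 times the quotient is (-24*cos(2*h) - 24/(4*h + 1)^(5/2))/(6); at h = 0 this is -8.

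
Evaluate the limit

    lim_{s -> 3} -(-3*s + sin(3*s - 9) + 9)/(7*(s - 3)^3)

9/14

Direct substitution gives 0/0.
Apply L'Hôpital: lim (3*cos(3*s - 9) - 3)/(-21*(s - 3)^2), still 0/0.
Apply L'Hôpital: lim (-9*sin(3*s - 9))/(126 - 42*s), still 0/0.
After 3 applications of L'Hôpital's rule the quotient is (-27*cos(3*s - 9))/(-42); substituting s = 3 gives 9/14.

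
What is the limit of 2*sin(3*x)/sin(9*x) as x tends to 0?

2/3

Substitution gives 0/0.
Divide numerator and denominator by x: sin(3x)/x → 3 and sin(9x)/x → 9, so the limit is 2·3/9 = 2/3.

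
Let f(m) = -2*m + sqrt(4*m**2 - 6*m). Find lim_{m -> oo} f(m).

-3/2

An ∞ − ∞ form. Rationalising with the conjugate, the difference becomes (-6m) / (√(4*m^2 - 6*m) + 2m).
For large m the denominator behaves like 2·2m, so the quotient tends to -6/4 = -3/2.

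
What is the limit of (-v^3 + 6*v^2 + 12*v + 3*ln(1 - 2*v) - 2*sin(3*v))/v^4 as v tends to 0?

-12

Substitution gives 0/0; apply L'Hôpital's rule 4 times.
After differentiating numerator and denominator 4 times the quotient is (-162*sin(3*v) - 288/(2*v - 1)^4)/(24); at v = 0 this is -12.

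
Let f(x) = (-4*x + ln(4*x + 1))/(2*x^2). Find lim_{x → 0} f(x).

-4

Direct substitution gives 0/0.
Apply L'Hôpital: lim (-4 + 4/(4*x + 1))/(4*x), still 0/0.
After 2 applications of L'Hôpital's rule the quotient is (-16/(4*x + 1)^2)/(4); substituting x = 0 gives -4.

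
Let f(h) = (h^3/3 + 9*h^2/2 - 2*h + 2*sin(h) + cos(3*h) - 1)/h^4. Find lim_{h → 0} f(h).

Substitution gives 0/0 (the numerator vanishes to order 4).
Expand each term to order h^4: the coefficient of h^4 in cos(3h) is 27/8 and in 2·sin(h) is 0.
Lower-order terms cancel with the polynomial part, so the numerator is (27/8)·h^4 + o(h^4), and the limit is (27/8)/(1) = 27/8.

27/8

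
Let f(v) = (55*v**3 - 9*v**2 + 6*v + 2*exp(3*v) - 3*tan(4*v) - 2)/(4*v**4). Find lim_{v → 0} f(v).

Substitution gives 0/0; apply L'Hôpital's rule 4 times.
After differentiating numerator and denominator 4 times the quotient is (162*e^(3*v) - 18432*tan(4*v)^5 - 30720*tan(4*v)^3 - 12288*tan(4*v))/(96); at v = 0 this is 27/16.

27/16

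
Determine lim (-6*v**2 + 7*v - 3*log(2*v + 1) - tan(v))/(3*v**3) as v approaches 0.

Substitution gives 0/0; apply L'Hôpital's rule 3 times.
After differentiating numerator and denominator 3 times the quotient is (4/cos(v)^2 - 6/cos(v)^4 - 48/(2*v + 1)^3)/(18); at v = 0 this is -25/9.

-25/9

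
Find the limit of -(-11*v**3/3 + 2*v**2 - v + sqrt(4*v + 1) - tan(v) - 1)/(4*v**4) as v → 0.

Substitution gives 0/0; apply L'Hôpital's rule 4 times.
After differentiating numerator and denominator 4 times the quotient is (8*tan(v)/cos(v)^2 - 24*tan(v)/cos(v)^4 - 240/(4*v + 1)^(7/2))/(-96); at v = 0 this is 5/2.

5/2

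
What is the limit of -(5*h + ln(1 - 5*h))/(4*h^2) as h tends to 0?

Direct substitution gives 0/0.
Apply L'Hôpital: lim (5 - 5/(1 - 5*h))/(-8*h), still 0/0.
After 2 applications of L'Hôpital's rule the quotient is (-25/(1 - 5*h)^2)/(-8); substituting h = 0 gives 25/8.

25/8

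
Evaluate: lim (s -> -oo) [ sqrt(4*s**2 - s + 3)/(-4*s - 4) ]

1/2

For large |s|, √(4*s^2 - s + 3) ≈ √4·|s| and the denominator ≈ -4s.
Since s → −∞, |s| = −s, giving −√4/(-4) = 1/2.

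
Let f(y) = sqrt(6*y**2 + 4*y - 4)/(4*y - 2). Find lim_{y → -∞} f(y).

For large |y|, √(6*y^2 + 4*y - 4) ≈ √6·|y| and the denominator ≈ 4y.
Since y → −∞, |y| = −y, giving −√6/(4) = -√(6)/4.

-√(6)/4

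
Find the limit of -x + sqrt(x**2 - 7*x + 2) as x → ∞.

-7/2

This has the form ∞ − ∞. Multiply and divide by the conjugate √(x^2 - 7*x + 2) + x.
That gives (-7x + 2) / (√(x^2 - 7*x + 2) + x).
Divide numerator and denominator by x: the limit is -7/(2·1) = -7/2.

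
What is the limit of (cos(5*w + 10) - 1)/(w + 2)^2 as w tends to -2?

Direct substitution gives 0/0.
Apply L'Hôpital: lim (-5*sin(5*w + 10))/(2*w + 4), still 0/0.
After 2 applications of L'Hôpital's rule the quotient is (-25*cos(5*w + 10))/(2); substituting w = -2 gives -25/2.

-25/2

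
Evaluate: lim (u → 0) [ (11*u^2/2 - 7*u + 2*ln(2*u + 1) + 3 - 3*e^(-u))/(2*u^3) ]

Substitution gives 0/0 (the numerator vanishes to order 3).
Expand each term to order u^3: the coefficient of u^3 in -3·e^(-u) is 1/2 and in 2·ln(1 + 2u) is 16/3.
Lower-order terms cancel with the polynomial part, so the numerator is (35/6)·u^3 + o(u^3), and the limit is (35/6)/(2) = 35/12.

35/12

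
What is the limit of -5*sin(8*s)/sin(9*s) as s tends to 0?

Substitution gives 0/0.
Divide numerator and denominator by s: sin(8s)/s → 8 and sin(9s)/s → 9, so the limit is -5·8/9 = -40/9.

-40/9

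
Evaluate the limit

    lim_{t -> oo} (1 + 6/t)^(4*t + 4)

The base → 1 and the exponent → ∞: a 1^∞ form.
Take logarithms: (4t + 4)·ln(1 + 6/t). Since ln(1+u) ~ u for small u, this behaves like (4t)·(6/t) → 24.
So the limit is e^(24).

e^(24)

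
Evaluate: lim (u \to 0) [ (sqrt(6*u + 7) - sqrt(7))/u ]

A 0/0 form; rationalise with √(7 + 6u) + √7. This collapses the numerator to 6u, leaving 6/(√(7 + 6u) + √7) → 6/(2√7) = 3*√(7)/7.

3*√(7)/7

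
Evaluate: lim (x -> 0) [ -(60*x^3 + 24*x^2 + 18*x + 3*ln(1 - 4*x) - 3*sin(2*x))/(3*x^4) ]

64

Substitution gives 0/0; apply L'Hôpital's rule 4 times.
After differentiating numerator and denominator 4 times the quotient is (-48*sin(2*x) - 4608/(4*x - 1)^4)/(-72); at x = 0 this is 64.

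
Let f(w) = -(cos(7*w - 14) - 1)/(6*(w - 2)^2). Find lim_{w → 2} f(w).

49/12

Direct substitution gives 0/0.
Apply L'Hôpital: lim (-7*sin(7*w - 14))/(24 - 12*w), still 0/0.
After 2 applications of L'Hôpital's rule the quotient is (-49*cos(7*w - 14))/(-12); substituting w = 2 gives 49/12.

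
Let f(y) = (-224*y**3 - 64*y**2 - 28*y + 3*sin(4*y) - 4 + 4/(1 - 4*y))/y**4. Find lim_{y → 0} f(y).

Substitution gives 0/0; apply L'Hôpital's rule 4 times.
After differentiating numerator and denominator 4 times the quotient is (768*sin(4*y) - 24576/(4*y - 1)^5)/(24); at y = 0 this is 1024.

1024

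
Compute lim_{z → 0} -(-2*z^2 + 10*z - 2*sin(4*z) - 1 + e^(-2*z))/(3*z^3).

-20/3

Substitution gives 0/0 (the numerator vanishes to order 3).
Expand each term to order z^3: the coefficient of z^3 in e^(-2z) is -4/3 and in -2·sin(4z) is 64/3.
Lower-order terms cancel with the polynomial part, so the numerator is (20)·z^3 + o(z^3), and the limit is (20)/(-3) = -20/3.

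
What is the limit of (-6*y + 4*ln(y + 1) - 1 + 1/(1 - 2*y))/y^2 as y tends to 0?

Substitution gives 0/0 (the numerator vanishes to order 2).
Expand each term to order y^2: the coefficient of y^2 in 1/(1 - 2y) is 4 and in 4·ln(1 + y) is -2.
Lower-order terms cancel with the polynomial part, so the numerator is (2)·y^2 + o(y^2), and the limit is (2)/(1) = 2.

2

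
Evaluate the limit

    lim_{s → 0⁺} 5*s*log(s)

0

This is a 0·(−∞) form. Rewrite as 5·ln(s) / s^(−1) and apply L'Hôpital:
the derivative quotient is 5·(1/s) / (−1·s^(−2)) = (-5/1)·s^1 → 0.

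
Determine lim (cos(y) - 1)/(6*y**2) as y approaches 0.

Direct substitution gives 0/0.
Apply L'Hôpital: lim (-sin(y))/(12*y), still 0/0.
After 2 applications of L'Hôpital's rule the quotient is (-cos(y))/(12); substituting y = 0 gives -1/12.

-1/12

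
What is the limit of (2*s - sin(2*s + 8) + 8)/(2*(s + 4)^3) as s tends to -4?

2/3

Direct substitution gives 0/0.
Apply L'Hôpital: lim (2 - 2*cos(2*s + 8))/(6*(s + 4)^2), still 0/0.
Apply L'Hôpital: lim (4*sin(2*s + 8))/(12*s + 48), still 0/0.
After 3 applications of L'Hôpital's rule the quotient is (8*cos(2*s + 8))/(12); substituting s = -4 gives 2/3.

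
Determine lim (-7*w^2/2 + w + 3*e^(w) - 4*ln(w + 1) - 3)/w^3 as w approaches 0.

-5/6

Substitution gives 0/0; apply L'Hôpital's rule 3 times.
After differentiating numerator and denominator 3 times the quotient is (3*e^(w) - 8/(w + 1)^3)/(6); at w = 0 this is -5/6.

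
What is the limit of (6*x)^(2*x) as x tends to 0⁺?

1

Base → 0⁺ and exponent → 0⁺: a 0^0 form.
Take logs: 2x·ln(6x). This is 0·(−∞); rewriting as ln(6x)/(1/(2x)) and applying L'Hôpital gives 0.
Hence the limit is e^0 = 1.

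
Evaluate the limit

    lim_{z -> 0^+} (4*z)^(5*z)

1

Base → 0⁺ and exponent → 0⁺: a 0^0 form.
Take logs: 5z·ln(4z). This is 0·(−∞); rewriting as ln(4z)/(1/(5z)) and applying L'Hôpital gives 0.
Hence the limit is e^0 = 1.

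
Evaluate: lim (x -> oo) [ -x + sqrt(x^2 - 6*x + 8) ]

-3

This has the form ∞ − ∞. Multiply and divide by the conjugate √(x^2 - 6*x + 8) + x.
That gives (-6x + 8) / (√(x^2 - 6*x + 8) + x).
Divide numerator and denominator by x: the limit is -6/(2·1) = -3.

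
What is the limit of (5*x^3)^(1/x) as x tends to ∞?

1

Base → ∞ and exponent → 0: an ∞^0 form.
Take logs: (1/x)·ln(5·x^3) = (ln 5 + 3·ln x)/x → 0.
So the limit is e^0 = 1.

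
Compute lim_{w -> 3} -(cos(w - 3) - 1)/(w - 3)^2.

1/2

Direct substitution gives 0/0.
Apply L'Hôpital: lim (-sin(w - 3))/(6 - 2*w), still 0/0.
After 2 applications of L'Hôpital's rule the quotient is (-cos(w - 3))/(-2); substituting w = 3 gives 1/2.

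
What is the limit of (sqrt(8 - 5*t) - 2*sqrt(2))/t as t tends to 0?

Substitution gives 0/0. Multiply numerator and denominator by the conjugate √(8 - 5t) + √8.
The numerator becomes (8 - 5t) − 8 = -5t, so the expression simplifies to -5/(√(8 - 5t) + √8).
Letting t → 0 gives -5/(2√8) = -5*√(2)/8.

-5*√(2)/8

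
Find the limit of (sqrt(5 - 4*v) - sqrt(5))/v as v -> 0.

-2*√(5)/5

Substitution gives 0/0. Multiply numerator and denominator by the conjugate √(5 - 4v) + √5.
The numerator becomes (5 - 4v) − 5 = -4v, so the expression simplifies to -4/(√(5 - 4v) + √5).
Letting v → 0 gives -4/(2√5) = -2*√(5)/5.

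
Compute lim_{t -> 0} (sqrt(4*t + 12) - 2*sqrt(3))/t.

√(3)/3

Substitution gives 0/0. Multiply numerator and denominator by the conjugate √(12 + 4t) + √12.
The numerator becomes (12 + 4t) − 12 = 4t, so the expression simplifies to 4/(√(12 + 4t) + √12).
Letting t → 0 gives 4/(2√12) = √(3)/3.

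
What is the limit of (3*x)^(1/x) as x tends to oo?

1

Base → ∞ and exponent → 0: an ∞^0 form.
Take logs: (1/x)·ln(3·x^1) = (ln 3 + 1·ln x)/x → 0.
So the limit is e^0 = 1.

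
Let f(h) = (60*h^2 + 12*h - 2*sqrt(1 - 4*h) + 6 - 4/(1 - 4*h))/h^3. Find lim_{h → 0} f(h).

-248

Substitution gives 0/0 (the numerator vanishes to order 3).
Expand each term to order h^3: the coefficient of h^3 in -4·1/(1 - 4h) is -256 and in -2·√(1 - 4h) is 8.
Lower-order terms cancel with the polynomial part, so the numerator is (-248)·h^3 + o(h^3), and the limit is (-248)/(1) = -248.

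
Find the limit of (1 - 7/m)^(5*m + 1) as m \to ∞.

e^(-35)

Write it as [(1 - 7/m)^m]^(5) · (1 - 7/m)^(1). The bracketed term tends to e^(-7) and the second factor to 1, so the limit is e^(-35).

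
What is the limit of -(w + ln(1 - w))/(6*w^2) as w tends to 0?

1/12

Direct substitution gives 0/0.
Apply L'Hôpital: lim (1 - 1/(1 - w))/(-12*w), still 0/0.
After 2 applications of L'Hôpital's rule the quotient is (-1/(1 - w)^2)/(-12); substituting w = 0 gives 1/12.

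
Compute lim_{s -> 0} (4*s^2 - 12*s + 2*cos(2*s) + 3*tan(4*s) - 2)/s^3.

64

Substitution gives 0/0 (the numerator vanishes to order 3).
Expand each term to order s^3: the coefficient of s^3 in 3·tan(4s) is 64 and in 2·cos(2s) is 0.
Lower-order terms cancel with the polynomial part, so the numerator is (64)·s^3 + o(s^3), and the limit is (64)/(1) = 64.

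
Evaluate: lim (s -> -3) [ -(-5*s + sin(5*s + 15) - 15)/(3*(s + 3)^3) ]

Direct substitution gives 0/0.
Apply L'Hôpital: lim (5*cos(5*s + 15) - 5)/(-9*(s + 3)^2), still 0/0.
Apply L'Hôpital: lim (-25*sin(5*s + 15))/(-18*s - 54), still 0/0.
After 3 applications of L'Hôpital's rule the quotient is (-125*cos(5*s + 15))/(-18); substituting s = -3 gives 125/18.

125/18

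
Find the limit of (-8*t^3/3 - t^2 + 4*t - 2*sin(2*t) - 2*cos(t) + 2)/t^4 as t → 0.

Substitution gives 0/0; apply L'Hôpital's rule 4 times.
After differentiating numerator and denominator 4 times the quotient is (-2*(32*sin(t) + 1)*cos(t))/(24); at t = 0 this is -1/12.

-1/12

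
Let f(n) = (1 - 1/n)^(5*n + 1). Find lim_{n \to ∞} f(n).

e^(-5)

Let L be the limit and take ln: ln L = lim (5n + 1)·ln(1 - 1/n) = lim (5n + 1)·(-1/n + O(1/n²)) = -5.
Hence L = e^(-5).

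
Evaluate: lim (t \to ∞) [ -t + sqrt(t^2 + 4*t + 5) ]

An ∞ − ∞ form. Rationalising with the conjugate, the difference becomes (4t + 5) / (√(t^2 + 4*t + 5) + t).
For large t the denominator behaves like 2·t, so the quotient tends to 4/2 = 2.

2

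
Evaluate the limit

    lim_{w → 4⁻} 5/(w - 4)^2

∞

As w → 4⁻, (w - 4) → 0⁻, so (w - 4)^2 → 0⁺ and 5/(w - 4)^2 → ∞.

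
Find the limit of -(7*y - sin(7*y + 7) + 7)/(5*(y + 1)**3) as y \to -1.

-343/30

Direct substitution gives 0/0.
Apply L'Hôpital: lim (7 - 7*cos(7*y + 7))/(-15*(y + 1)^2), still 0/0.
Apply L'Hôpital: lim (49*sin(7*y + 7))/(-30*y - 30), still 0/0.
After 3 applications of L'Hôpital's rule the quotient is (343*cos(7*y + 7))/(-30); substituting y = -1 gives -343/30.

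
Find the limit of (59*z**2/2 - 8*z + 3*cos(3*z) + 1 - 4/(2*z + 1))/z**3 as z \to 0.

Substitution gives 0/0 (the numerator vanishes to order 3).
Expand each term to order z^3: the coefficient of z^3 in 3·cos(3z) is 0 and in -4·1/(1 + 2z) is 32.
Lower-order terms cancel with the polynomial part, so the numerator is (32)·z^3 + o(z^3), and the limit is (32)/(1) = 32.

32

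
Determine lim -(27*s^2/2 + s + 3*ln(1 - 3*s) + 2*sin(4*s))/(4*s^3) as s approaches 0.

145/12

Substitution gives 0/0; apply L'Hôpital's rule 3 times.
After differentiating numerator and denominator 3 times the quotient is (-128*cos(4*s) + 162/(3*s - 1)^3)/(-24); at s = 0 this is 145/12.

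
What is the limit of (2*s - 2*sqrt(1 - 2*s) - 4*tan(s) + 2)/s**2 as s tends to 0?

Substitution gives 0/0; apply L'Hôpital's rule 2 times.
After differentiating numerator and denominator 2 times the quotient is (-8*tan(s)/cos(s)^2 + 2/(1 - 2*s)^(3/2))/(2); at s = 0 this is 1.

1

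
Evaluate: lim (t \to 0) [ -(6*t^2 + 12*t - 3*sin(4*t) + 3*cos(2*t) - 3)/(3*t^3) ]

-32/3

Substitution gives 0/0 (the numerator vanishes to order 3).
Expand each term to order t^3: the coefficient of t^3 in 3·cos(2t) is 0 and in -3·sin(4t) is 32.
Lower-order terms cancel with the polynomial part, so the numerator is (32)·t^3 + o(t^3), and the limit is (32)/(-3) = -32/3.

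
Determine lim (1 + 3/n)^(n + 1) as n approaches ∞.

The base → 1 and the exponent → ∞: a 1^∞ form.
Take logarithms: (n + 1)·ln(1 + 3/n). Since ln(1+u) ~ u for small u, this behaves like (n)·(3/n) → 3.
So the limit is e^(3).

e^(3)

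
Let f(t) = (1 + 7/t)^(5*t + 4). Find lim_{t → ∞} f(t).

Write it as [(1 + 7/t)^t]^(5) · (1 + 7/t)^(4). The bracketed term tends to e^(7) and the second factor to 1, so the limit is e^(35).

e^(35)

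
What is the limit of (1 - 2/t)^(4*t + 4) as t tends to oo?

e^(-8)

The base → 1 and the exponent → ∞: a 1^∞ form.
Take logarithms: (4t + 4)·ln(1 - 2/t). Since ln(1+u) ~ u for small u, this behaves like (4t)·(-2/t) → -8.
So the limit is e^(-8).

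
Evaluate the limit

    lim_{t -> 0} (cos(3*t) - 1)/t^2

Direct substitution gives 0/0.
Apply L'Hôpital: lim (-3*sin(3*t))/(2*t), still 0/0.
After 2 applications of L'Hôpital's rule the quotient is (-9*cos(3*t))/(2); substituting t = 0 gives -9/2.

-9/2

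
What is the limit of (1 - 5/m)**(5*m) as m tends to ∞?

e^(-25)

Let L be the limit and take ln: ln L = lim (5m)·ln(1 - 5/m) = lim (5m)·(-5/m + O(1/m²)) = -25.
Hence L = e^(-25).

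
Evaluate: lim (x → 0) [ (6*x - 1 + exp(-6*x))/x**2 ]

Direct substitution gives 0/0.
Apply L'Hôpital: lim (6 - 6*e^(-6*x))/(2*x), still 0/0.
After 2 applications of L'Hôpital's rule the quotient is (36*e^(-6*x))/(2); substituting x = 0 gives 18.

18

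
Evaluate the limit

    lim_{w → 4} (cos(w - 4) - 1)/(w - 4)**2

-1/2

Direct substitution gives 0/0.
Apply L'Hôpital: lim (-sin(w - 4))/(2*w - 8), still 0/0.
After 2 applications of L'Hôpital's rule the quotient is (-cos(w - 4))/(2); substituting w = 4 gives -1/2.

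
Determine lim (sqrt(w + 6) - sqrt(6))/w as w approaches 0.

Substitution gives 0/0. Multiply numerator and denominator by the conjugate √(6 + w) + √6.
The numerator becomes (6 + w) − 6 = w, so the expression simplifies to 1/(√(6 + w) + √6).
Letting w → 0 gives 1/(2√6) = √(6)/12.

√(6)/12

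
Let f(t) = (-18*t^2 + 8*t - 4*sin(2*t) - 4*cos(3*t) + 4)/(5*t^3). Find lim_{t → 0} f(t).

16/15

Substitution gives 0/0 (the numerator vanishes to order 3).
Expand each term to order t^3: the coefficient of t^3 in -4·cos(3t) is 0 and in -4·sin(2t) is 16/3.
Lower-order terms cancel with the polynomial part, so the numerator is (16/3)·t^3 + o(t^3), and the limit is (16/3)/(5) = 16/15.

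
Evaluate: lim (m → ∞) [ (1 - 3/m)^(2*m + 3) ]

Let L be the limit and take ln: ln L = lim (2m + 3)·ln(1 - 3/m) = lim (2m + 3)·(-3/m + O(1/m²)) = -6.
Hence L = e^(-6).

e^(-6)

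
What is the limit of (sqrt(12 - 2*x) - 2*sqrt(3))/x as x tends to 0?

A 0/0 form; rationalise with √(12 - 2x) + √12. This collapses the numerator to -2x, leaving -2/(√(12 - 2x) + √12) → -2/(2√12) = -√(3)/6.

-√(3)/6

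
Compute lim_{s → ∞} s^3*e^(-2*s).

0

Write as s^3/e^{2s}, an ∞/∞ form.
Exponential growth dominates any polynomial, so repeated L'Hôpital (or the standard result) gives 0.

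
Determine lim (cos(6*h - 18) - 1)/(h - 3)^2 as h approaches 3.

Direct substitution gives 0/0.
Apply L'Hôpital: lim (-6*sin(6*h - 18))/(2*h - 6), still 0/0.
After 2 applications of L'Hôpital's rule the quotient is (-36*cos(6*h - 18))/(2); substituting h = 3 gives -18.

-18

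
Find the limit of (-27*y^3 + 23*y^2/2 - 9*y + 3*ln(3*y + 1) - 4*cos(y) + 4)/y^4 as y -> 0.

Substitution gives 0/0 (the numerator vanishes to order 4).
Expand each term to order y^4: the coefficient of y^4 in 3·ln(1 + 3y) is -243/4 and in -4·cos(y) is -1/6.
Lower-order terms cancel with the polynomial part, so the numerator is (-731/12)·y^4 + o(y^4), and the limit is (-731/12)/(1) = -731/12.

-731/12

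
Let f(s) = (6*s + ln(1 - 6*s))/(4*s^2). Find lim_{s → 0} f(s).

Direct substitution gives 0/0.
Apply L'Hôpital: lim (6 - 6/(1 - 6*s))/(8*s), still 0/0.
After 2 applications of L'Hôpital's rule the quotient is (-36/(1 - 6*s)^2)/(8); substituting s = 0 gives -9/2.

-9/2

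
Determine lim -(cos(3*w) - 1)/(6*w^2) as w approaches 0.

Direct substitution gives 0/0.
Apply L'Hôpital: lim (-3*sin(3*w))/(-12*w), still 0/0.
After 2 applications of L'Hôpital's rule the quotient is (-9*cos(3*w))/(-12); substituting w = 0 gives 3/4.

3/4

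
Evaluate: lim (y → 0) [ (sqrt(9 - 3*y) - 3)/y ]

Substitution gives 0/0. Multiply numerator and denominator by the conjugate √(9 - 3y) + √9.
The numerator becomes (9 - 3y) − 9 = -3y, so the expression simplifies to -3/(√(9 - 3y) + √9).
Letting y → 0 gives -3/(2√9) = -1/2.

-1/2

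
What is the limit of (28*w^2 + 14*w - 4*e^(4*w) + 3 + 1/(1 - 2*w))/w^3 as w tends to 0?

Substitution gives 0/0 (the numerator vanishes to order 3).
Expand each term to order w^3: the coefficient of w^3 in -4·e^(4w) is -128/3 and in 1/(1 - 2w) is 8.
Lower-order terms cancel with the polynomial part, so the numerator is (-104/3)·w^3 + o(w^3), and the limit is (-104/3)/(1) = -104/3.

-104/3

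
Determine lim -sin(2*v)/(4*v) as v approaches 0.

-1/2

Substitution gives 0/0.
Write it as (2/(-4))·sin(2v)/(2v); since sin(u)/u → 1, the limit is -1/2.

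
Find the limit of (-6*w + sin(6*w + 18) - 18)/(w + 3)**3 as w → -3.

-36

Direct substitution gives 0/0.
Apply L'Hôpital: lim (6*cos(6*w + 18) - 6)/(3*(w + 3)^2), still 0/0.
Apply L'Hôpital: lim (-36*sin(6*w + 18))/(6*w + 18), still 0/0.
After 3 applications of L'Hôpital's rule the quotient is (-216*cos(6*w + 18))/(6); substituting w = -3 gives -36.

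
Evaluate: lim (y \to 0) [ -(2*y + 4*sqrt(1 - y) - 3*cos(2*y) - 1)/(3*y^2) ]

-11/6

Substitution gives 0/0 (the numerator vanishes to order 2).
Expand each term to order y^2: the coefficient of y^2 in 4·√(1 - y) is -1/2 and in -3·cos(2y) is 6.
Lower-order terms cancel with the polynomial part, so the numerator is (11/2)·y^2 + o(y^2), and the limit is (11/2)/(-3) = -11/6.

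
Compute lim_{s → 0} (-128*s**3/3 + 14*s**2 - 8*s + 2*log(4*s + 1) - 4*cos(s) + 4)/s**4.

-769/6

Substitution gives 0/0; apply L'Hôpital's rule 4 times.
After differentiating numerator and denominator 4 times the quotient is (-4*cos(s) - 3072/(4*s + 1)^4)/(24); at s = 0 this is -769/6.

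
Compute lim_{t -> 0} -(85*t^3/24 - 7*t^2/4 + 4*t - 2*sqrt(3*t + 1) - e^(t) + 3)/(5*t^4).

-1207/960

Substitution gives 0/0 (the numerator vanishes to order 4).
Expand each term to order t^4: the coefficient of t^4 in -2·√(1 + 3t) is 405/64 and in −e^(t) is -1/24.
Lower-order terms cancel with the polynomial part, so the numerator is (1207/192)·t^4 + o(t^4), and the limit is (1207/192)/(-5) = -1207/960.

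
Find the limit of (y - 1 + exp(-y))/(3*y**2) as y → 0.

1/6

Direct substitution gives 0/0.
Apply L'Hôpital: lim (1 - e^(-y))/(6*y), still 0/0.
After 2 applications of L'Hôpital's rule the quotient is (e^(-y))/(6); substituting y = 0 gives 1/6.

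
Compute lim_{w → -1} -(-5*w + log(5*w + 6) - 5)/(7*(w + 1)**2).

Direct substitution gives 0/0.
Apply L'Hôpital: lim (-5 + 5/(5*w + 6))/(-14*w - 14), still 0/0.
After 2 applications of L'Hôpital's rule the quotient is (-25/(5*w + 6)^2)/(-14); substituting w = -1 gives 25/14.

25/14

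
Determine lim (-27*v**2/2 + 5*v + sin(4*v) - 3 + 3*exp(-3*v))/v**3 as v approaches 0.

-145/6

Substitution gives 0/0 (the numerator vanishes to order 3).
Expand each term to order v^3: the coefficient of v^3 in sin(4v) is -32/3 and in 3·e^(-3v) is -27/2.
Lower-order terms cancel with the polynomial part, so the numerator is (-145/6)·v^3 + o(v^3), and the limit is (-145/6)/(1) = -145/6.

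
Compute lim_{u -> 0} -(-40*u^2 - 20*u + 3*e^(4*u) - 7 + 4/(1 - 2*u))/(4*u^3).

-16

Substitution gives 0/0 (the numerator vanishes to order 3).
Expand each term to order u^3: the coefficient of u^3 in 3·e^(4u) is 32 and in 4·1/(1 - 2u) is 32.
Lower-order terms cancel with the polynomial part, so the numerator is (64)·u^3 + o(u^3), and the limit is (64)/(-4) = -16.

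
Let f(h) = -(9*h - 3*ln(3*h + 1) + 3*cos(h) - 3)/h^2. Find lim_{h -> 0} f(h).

Substitution gives 0/0 (the numerator vanishes to order 2).
Expand each term to order h^2: the coefficient of h^2 in -3·ln(1 + 3h) is 27/2 and in 3·cos(h) is -3/2.
Lower-order terms cancel with the polynomial part, so the numerator is (12)·h^2 + o(h^2), and the limit is (12)/(-1) = -12.

-12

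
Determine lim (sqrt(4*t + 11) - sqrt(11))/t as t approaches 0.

2*√(11)/11

Substitution gives 0/0. Multiply numerator and denominator by the conjugate √(11 + 4t) + √11.
The numerator becomes (11 + 4t) − 11 = 4t, so the expression simplifies to 4/(√(11 + 4t) + √11).
Letting t → 0 gives 4/(2√11) = 2*√(11)/11.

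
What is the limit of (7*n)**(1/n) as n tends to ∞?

1

Base → ∞ and exponent → 0: an ∞^0 form.
Take logs: (1/n)·ln(7·n^1) = (ln 7 + 1·ln n)/n → 0.
So the limit is e^0 = 1.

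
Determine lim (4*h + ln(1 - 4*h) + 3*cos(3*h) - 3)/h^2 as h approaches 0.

-43/2

Substitution gives 0/0; apply L'Hôpital's rule 2 times.
After differentiating numerator and denominator 2 times the quotient is (-27*cos(3*h) - 16/(4*h - 1)^2)/(2); at h = 0 this is -43/2.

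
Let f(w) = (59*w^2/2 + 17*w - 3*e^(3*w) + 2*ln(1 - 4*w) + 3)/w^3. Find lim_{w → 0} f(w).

Substitution gives 0/0; apply L'Hôpital's rule 3 times.
After differentiating numerator and denominator 3 times the quotient is (-81*e^(3*w) + 256/(4*w - 1)^3)/(6); at w = 0 this is -337/6.

-337/6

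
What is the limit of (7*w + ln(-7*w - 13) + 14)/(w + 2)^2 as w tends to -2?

Direct substitution gives 0/0.
Apply L'Hôpital: lim (7 - 7/(-7*w - 13))/(2*w + 4), still 0/0.
After 2 applications of L'Hôpital's rule the quotient is (-49/(-7*w - 13)^2)/(2); substituting w = -2 gives -49/2.

-49/2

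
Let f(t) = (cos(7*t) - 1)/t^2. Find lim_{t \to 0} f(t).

-49/2

Direct substitution gives 0/0.
Apply L'Hôpital: lim (-7*sin(7*t))/(2*t), still 0/0.
After 2 applications of L'Hôpital's rule the quotient is (-49*cos(7*t))/(2); substituting t = 0 gives -49/2.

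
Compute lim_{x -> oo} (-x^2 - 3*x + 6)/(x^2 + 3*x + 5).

Numerator and denominator both have degree 2.
Dividing every term by x^2, all lower-order terms vanish and the limit is the ratio of leading coefficients, -1/(1) = -1.

-1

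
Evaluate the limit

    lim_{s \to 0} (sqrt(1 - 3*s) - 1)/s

-3/2

Substitution gives 0/0. Multiply numerator and denominator by the conjugate √(1 - 3s) + √1.
The numerator becomes (1 - 3s) − 1 = -3s, so the expression simplifies to -3/(√(1 - 3s) + √1).
Letting s → 0 gives -3/(2√1) = -3/2.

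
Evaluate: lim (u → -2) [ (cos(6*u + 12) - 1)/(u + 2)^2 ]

-18

Direct substitution gives 0/0.
Apply L'Hôpital: lim (-6*sin(6*u + 12))/(2*u + 4), still 0/0.
After 2 applications of L'Hôpital's rule the quotient is (-36*cos(6*u + 12))/(2); substituting u = -2 gives -18.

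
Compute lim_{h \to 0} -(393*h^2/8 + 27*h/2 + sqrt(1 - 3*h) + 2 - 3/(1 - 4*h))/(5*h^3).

3099/80

Substitution gives 0/0; apply L'Hôpital's rule 3 times.
After differentiating numerator and denominator 3 times the quotient is (-1152/(4*h - 1)^4 - 81/(8*(1 - 3*h)^(5/2)))/(-30); at h = 0 this is 3099/80.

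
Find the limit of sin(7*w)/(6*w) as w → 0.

7/6

Substitution gives 0/0.
Write it as (7/6)·sin(7w)/(7w); since sin(u)/u → 1, the limit is 7/6.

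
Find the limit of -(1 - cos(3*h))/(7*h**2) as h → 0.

-9/14

Substitution gives 0/0.
Use (1 − cos u)/u² → 1/2 with u = 3h: the limit is 3²/(2·(-7)) = -9/14.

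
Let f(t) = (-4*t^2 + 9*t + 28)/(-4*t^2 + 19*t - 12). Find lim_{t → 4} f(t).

23/13

Since t = 4 makes numerator and denominator zero, (t - 4) divides both.
Cancelling it gives (-4*t - 7)/(3 - 4*t); now plug in t = 4 to get 23/13.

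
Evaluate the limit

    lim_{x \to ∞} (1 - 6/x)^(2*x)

e^(-12)

Write it as [(1 - 6/x)^x]^(2) · (1 - 6/x)^(0). The bracketed term tends to e^(-6) and the second factor to 1, so the limit is e^(-12).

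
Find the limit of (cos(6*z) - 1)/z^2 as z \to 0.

-18

Direct substitution gives 0/0.
Apply L'Hôpital: lim (-6*sin(6*z))/(2*z), still 0/0.
After 2 applications of L'Hôpital's rule the quotient is (-36*cos(6*z))/(2); substituting z = 0 gives -18.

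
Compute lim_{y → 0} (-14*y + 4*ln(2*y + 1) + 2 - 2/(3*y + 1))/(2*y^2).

Substitution gives 0/0; apply L'Hôpital's rule 2 times.
After differentiating numerator and denominator 2 times the quotient is (-36/(3*y + 1)^3 - 16/(2*y + 1)^2)/(4); at y = 0 this is -13.

-13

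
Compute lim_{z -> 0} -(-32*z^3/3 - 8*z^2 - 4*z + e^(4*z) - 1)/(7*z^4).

-32/21

Direct substitution gives 0/0.
Apply L'Hôpital: lim (-32*z^2 - 16*z + 4*e^(4*z) - 4)/(-28*z^3), still 0/0.
Apply L'Hôpital: lim (-64*z + 16*e^(4*z) - 16)/(-84*z^2), still 0/0.
Apply L'Hôpital: lim (64*e^(4*z) - 64)/(-168*z), still 0/0.
After 4 applications of L'Hôpital's rule the quotient is (256*e^(4*z))/(-168); substituting z = 0 gives -32/21.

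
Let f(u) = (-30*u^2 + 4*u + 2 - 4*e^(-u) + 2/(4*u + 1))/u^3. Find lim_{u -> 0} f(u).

-382/3

Substitution gives 0/0 (the numerator vanishes to order 3).
Expand each term to order u^3: the coefficient of u^3 in 2·1/(1 + 4u) is -128 and in -4·e^(-u) is 2/3.
Lower-order terms cancel with the polynomial part, so the numerator is (-382/3)·u^3 + o(u^3), and the limit is (-382/3)/(1) = -382/3.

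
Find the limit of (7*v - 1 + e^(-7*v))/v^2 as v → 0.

49/2

Direct substitution gives 0/0.
Apply L'Hôpital: lim (7 - 7*e^(-7*v))/(2*v), still 0/0.
After 2 applications of L'Hôpital's rule the quotient is (49*e^(-7*v))/(2); substituting v = 0 gives 49/2.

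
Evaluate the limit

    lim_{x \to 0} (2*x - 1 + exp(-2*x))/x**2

2

Direct substitution gives 0/0.
Apply L'Hôpital: lim (2 - 2*e^(-2*x))/(2*x), still 0/0.
After 2 applications of L'Hôpital's rule the quotient is (4*e^(-2*x))/(2); substituting x = 0 gives 2.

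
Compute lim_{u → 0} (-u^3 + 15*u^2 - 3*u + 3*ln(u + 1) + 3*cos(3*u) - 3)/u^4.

75/8

Substitution gives 0/0 (the numerator vanishes to order 4).
Expand each term to order u^4: the coefficient of u^4 in 3·cos(3u) is 81/8 and in 3·ln(1 + u) is -3/4.
Lower-order terms cancel with the polynomial part, so the numerator is (75/8)·u^4 + o(u^4), and the limit is (75/8)/(1) = 75/8.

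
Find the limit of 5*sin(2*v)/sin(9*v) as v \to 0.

10/9

Substitution gives 0/0.
Divide numerator and denominator by v: sin(2v)/v → 2 and sin(9v)/v → 9, so the limit is 5·2/9 = 10/9.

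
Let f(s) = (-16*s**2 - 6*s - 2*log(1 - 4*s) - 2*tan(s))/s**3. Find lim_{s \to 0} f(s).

Substitution gives 0/0; apply L'Hôpital's rule 3 times.
After differentiating numerator and denominator 3 times the quotient is (8/cos(s)^2 - 12/cos(s)^4 - 256/(4*s - 1)^3)/(6); at s = 0 this is 42.

42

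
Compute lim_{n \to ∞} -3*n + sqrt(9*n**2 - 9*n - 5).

An ∞ − ∞ form. Rationalising with the conjugate, the difference becomes (-9n - 5) / (√(9*n^2 - 9*n - 5) + 3n).
For large n the denominator behaves like 2·3n, so the quotient tends to -9/6 = -3/2.

-3/2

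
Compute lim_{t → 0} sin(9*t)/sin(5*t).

Substitution gives 0/0.
Divide numerator and denominator by t: sin(9t)/t → 9 and sin(5t)/t → 5, so the limit is 1·9/5 = 9/5.

9/5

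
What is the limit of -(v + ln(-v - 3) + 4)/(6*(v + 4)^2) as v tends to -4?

Direct substitution gives 0/0.
Apply L'Hôpital: lim (1 - 1/(-v - 3))/(-12*v - 48), still 0/0.
After 2 applications of L'Hôpital's rule the quotient is (-1/(-v - 3)^2)/(-12); substituting v = -4 gives 1/12.

1/12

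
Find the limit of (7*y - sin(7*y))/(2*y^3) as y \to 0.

Direct substitution gives 0/0.
Apply L'Hôpital: lim (7 - 7*cos(7*y))/(6*y^2), still 0/0.
Apply L'Hôpital: lim (49*sin(7*y))/(12*y), still 0/0.
After 3 applications of L'Hôpital's rule the quotient is (343*cos(7*y))/(12); substituting y = 0 gives 343/12.

343/12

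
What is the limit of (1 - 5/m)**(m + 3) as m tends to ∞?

Write it as [(1 - 5/m)^m]^(1) · (1 - 5/m)^(3). The bracketed term tends to e^(-5) and the second factor to 1, so the limit is e^(-5).

e^(-5)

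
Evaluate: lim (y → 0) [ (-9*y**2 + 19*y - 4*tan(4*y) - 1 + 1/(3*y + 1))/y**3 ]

Substitution gives 0/0 (the numerator vanishes to order 3).
Expand each term to order y^3: the coefficient of y^3 in 1/(1 + 3y) is -27 and in -4·tan(4y) is -256/3.
Lower-order terms cancel with the polynomial part, so the numerator is (-337/3)·y^3 + o(y^3), and the limit is (-337/3)/(1) = -337/3.

-337/3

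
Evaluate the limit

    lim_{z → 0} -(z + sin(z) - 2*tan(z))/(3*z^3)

5/18

Substitution gives 0/0; apply L'Hôpital's rule 3 times.
After differentiating numerator and denominator 3 times the quotient is (-cos(z) - 12*tan(z)^4 - 16*tan(z)^2 - 4)/(-18); at z = 0 this is 5/18.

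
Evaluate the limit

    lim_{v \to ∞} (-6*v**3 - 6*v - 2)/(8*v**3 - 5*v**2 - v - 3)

Numerator and denominator both have degree 3.
Dividing every term by v^3, all lower-order terms vanish and the limit is the ratio of leading coefficients, -6/(8) = -3/4.

-3/4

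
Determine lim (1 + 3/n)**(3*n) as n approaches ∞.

The base → 1 and the exponent → ∞: a 1^∞ form.
Take logarithms: (3n)·ln(1 + 3/n). Since ln(1+u) ~ u for small u, this behaves like (3n)·(3/n) → 9.
So the limit is e^(9).

e^(9)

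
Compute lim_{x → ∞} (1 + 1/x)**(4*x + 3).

e^(4)

Write it as [(1 + 1/x)^x]^(4) · (1 + 1/x)^(3). The bracketed term tends to e^(1) and the second factor to 1, so the limit is e^(4).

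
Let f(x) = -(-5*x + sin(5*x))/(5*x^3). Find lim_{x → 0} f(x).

25/6

Direct substitution gives 0/0.
Apply L'Hôpital: lim (5*cos(5*x) - 5)/(-15*x^2), still 0/0.
Apply L'Hôpital: lim (-25*sin(5*x))/(-30*x), still 0/0.
After 3 applications of L'Hôpital's rule the quotient is (-125*cos(5*x))/(-30); substituting x = 0 gives 25/6.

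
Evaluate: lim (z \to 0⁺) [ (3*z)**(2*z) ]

Base → 0⁺ and exponent → 0⁺: a 0^0 form.
Take logs: 2z·ln(3z). This is 0·(−∞); rewriting as ln(3z)/(1/(2z)) and applying L'Hôpital gives 0.
Hence the limit is e^0 = 1.

1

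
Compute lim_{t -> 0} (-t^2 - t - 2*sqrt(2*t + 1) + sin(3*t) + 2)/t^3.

Substitution gives 0/0 (the numerator vanishes to order 3).
Expand each term to order t^3: the coefficient of t^3 in -2·√(1 + 2t) is -1 and in sin(3t) is -9/2.
Lower-order terms cancel with the polynomial part, so the numerator is (-11/2)·t^3 + o(t^3), and the limit is (-11/2)/(1) = -11/2.

-11/2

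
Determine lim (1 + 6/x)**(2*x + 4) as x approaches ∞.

Write it as [(1 + 6/x)^x]^(2) · (1 + 6/x)^(4). The bracketed term tends to e^(6) and the second factor to 1, so the limit is e^(12).

e^(12)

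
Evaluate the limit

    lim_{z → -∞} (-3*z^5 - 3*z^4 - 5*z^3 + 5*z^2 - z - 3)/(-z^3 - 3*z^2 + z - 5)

∞

The numerator has higher degree (5 > 3); the quotient behaves like (-3/(-1))·z^2 for large |z|.
As z → −∞ this diverges to ∞.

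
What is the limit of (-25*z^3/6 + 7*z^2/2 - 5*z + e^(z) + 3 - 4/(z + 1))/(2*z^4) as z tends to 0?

-95/48

Substitution gives 0/0 (the numerator vanishes to order 4).
Expand each term to order z^4: the coefficient of z^4 in e^(z) is 1/24 and in -4·1/(1 + z) is -4.
Lower-order terms cancel with the polynomial part, so the numerator is (-95/24)·z^4 + o(z^4), and the limit is (-95/24)/(2) = -95/48.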